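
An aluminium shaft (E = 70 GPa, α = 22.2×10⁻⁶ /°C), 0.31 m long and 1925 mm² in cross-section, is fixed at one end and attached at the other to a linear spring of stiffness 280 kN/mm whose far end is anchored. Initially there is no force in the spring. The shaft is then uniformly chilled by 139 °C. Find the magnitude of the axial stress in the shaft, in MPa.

If the spring were absent the shaft would shorten by αΔT L = 22.2×10⁻⁶ × 139 × 310 = 0.9566 mm.
With a force P in the spring, the elastic change of the shaft is PL/(AE) and that of the spring is P/k; compatibility requires their sum to equal δ_free.
So P = δ_free / [L/(AE) + 1/k] = 0.9566 / [ 310/(1925×70×10³) + 1/(280×10³) ].
P = 0.9566 / 5.872×10⁻⁶ = 162900 N.
σ = P/A = 162900/1925 = 84.63 MPa.

σ ≈ 84.6 MPa (tensile)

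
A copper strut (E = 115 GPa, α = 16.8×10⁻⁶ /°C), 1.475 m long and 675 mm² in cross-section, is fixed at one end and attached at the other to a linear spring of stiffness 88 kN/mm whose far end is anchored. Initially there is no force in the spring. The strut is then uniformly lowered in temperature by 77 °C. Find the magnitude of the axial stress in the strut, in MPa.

σ ≈ 93.1 MPa (tensile)

If the spring were absent the strut would shorten by αΔT L = 16.8×10⁻⁶ × 77 × 1475 = 1.908 mm.
With a force P in the spring, the elastic change of the strut is PL/(AE) and that of the spring is P/k; compatibility requires their sum to equal δ_free.
P [ L/(AE) + 1/k ] = δ_free → P [ 1475/(675×115×10³) + 1/(88×10³) ] = 1.908.
P = 1.908 / 3.037×10⁻⁵ = 62840 N.
σ = P/A = 62840/675 = 93.09 MPa.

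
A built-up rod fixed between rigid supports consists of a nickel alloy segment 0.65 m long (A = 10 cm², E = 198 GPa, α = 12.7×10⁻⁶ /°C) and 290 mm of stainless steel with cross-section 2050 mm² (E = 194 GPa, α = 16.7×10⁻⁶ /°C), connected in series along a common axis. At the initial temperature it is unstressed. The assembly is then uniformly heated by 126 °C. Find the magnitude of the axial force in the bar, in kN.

Free thermal expansion of the whole bar: Σ αᵢΔT Lᵢ = 12.7×10⁻⁶×126×650 + 16.7×10⁻⁶×126×290 = 1.65 mm.
Since the ends are fixed, an axial force P builds up, equal in every segment, with P · Σ Lᵢ/(AᵢEᵢ) = δ_free.
The series flexibility is Σ Lᵢ/(AᵢEᵢ) = 650/(1000×198×10³) + 290/(2050×194×10³) = 4.012×10⁻⁶ mm/N.
So P = 1.65 / 4.012×10⁻⁶ = 411.4 kN, compressive.

P ≈ 411 kN (compressive)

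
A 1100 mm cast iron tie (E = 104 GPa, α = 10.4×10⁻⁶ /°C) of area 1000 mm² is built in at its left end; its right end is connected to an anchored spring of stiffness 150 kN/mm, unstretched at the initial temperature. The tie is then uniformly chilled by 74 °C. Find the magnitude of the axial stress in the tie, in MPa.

σ ≈ 49.1 MPa (tensile)

If the spring were absent the tie would shorten by αΔT L = 10.4×10⁻⁶ × 74 × 1100 = 0.8466 mm.
Let P be the tensile force in the spring. The tie extends elastically by PL/(AE) and the spring stretches by P/k; together these equal δ_free.
P [ L/(AE) + 1/k ] = δ_free → P [ 1100/(1000×104×10³) + 1/(150×10³) ] = 0.8466.
P = 0.8466 / 1.724×10⁻⁵ = 49090 N.
σ = P/A = 49090/1000 = 49.09 MPa.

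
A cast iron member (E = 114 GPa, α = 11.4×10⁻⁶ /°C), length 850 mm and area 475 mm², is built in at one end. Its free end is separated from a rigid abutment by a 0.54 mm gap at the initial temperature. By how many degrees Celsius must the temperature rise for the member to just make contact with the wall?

ΔT ≈ 55.7 °C

The gap closes when αΔT L = 0.54 mm, since the member is still unstressed at that instant.
So ΔT = g/(αL) = 0.54/(11.4×10⁻⁶ × 850) = 55.73 °C.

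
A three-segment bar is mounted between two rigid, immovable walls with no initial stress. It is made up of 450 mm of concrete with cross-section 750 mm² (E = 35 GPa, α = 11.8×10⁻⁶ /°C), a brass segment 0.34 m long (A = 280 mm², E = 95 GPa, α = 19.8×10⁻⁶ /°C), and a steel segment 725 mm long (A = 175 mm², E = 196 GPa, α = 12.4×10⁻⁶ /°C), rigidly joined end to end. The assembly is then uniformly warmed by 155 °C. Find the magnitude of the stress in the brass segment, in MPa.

Free thermal expansion of the whole bar: Σ αᵢΔT Lᵢ = 11.8×10⁻⁶×155×450 + 19.8×10⁻⁶×155×340 + 12.4×10⁻⁶×155×725 = 3.26 mm.
The rigid supports impose zero overall length change; the single axial force P common to all segments must satisfy P Σ Lᵢ/(AᵢEᵢ) = δ_free.
Σ Lᵢ/(AᵢEᵢ) = 450/(750×35×10³) + 340/(280×95×10³) + 725/(175×196×10³) = 5.106×10⁻⁵ mm/N.
So P = 3.26 / 5.106×10⁻⁵ = 63.84 kN, compressive.
σ_{brass} = P / A = 63840 / 280 = 228 MPa.

σ ≈ 228 MPa (compressive)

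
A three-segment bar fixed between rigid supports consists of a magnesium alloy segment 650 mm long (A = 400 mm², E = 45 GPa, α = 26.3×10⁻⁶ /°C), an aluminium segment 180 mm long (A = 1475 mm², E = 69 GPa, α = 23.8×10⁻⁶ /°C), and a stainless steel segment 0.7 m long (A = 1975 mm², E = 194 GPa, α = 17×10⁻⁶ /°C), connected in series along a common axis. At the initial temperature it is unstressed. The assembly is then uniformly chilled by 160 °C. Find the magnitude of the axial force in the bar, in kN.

Free thermal contraction of the whole bar: Σ αᵢΔT Lᵢ = 26.3×10⁻⁶×160×650 + 23.8×10⁻⁶×160×180 + 17×10⁻⁶×160×700 = 5.325 mm.
The walls prevent any net length change, so an axial force P (same in every segment) develops. Compatibility: P · Σ Lᵢ/(AᵢEᵢ) = δ_free.
Σ Lᵢ/(AᵢEᵢ) = 650/(400×45×10³) + 180/(1475×69×10³) + 700/(1975×194×10³) = 3.971×10⁻⁵ mm/N.
Hence P = δ_free / Σ(L/AE) = 5.325/3.971×10⁻⁵ = 134.1 kN (tensile).

P ≈ 134 kN (tensile)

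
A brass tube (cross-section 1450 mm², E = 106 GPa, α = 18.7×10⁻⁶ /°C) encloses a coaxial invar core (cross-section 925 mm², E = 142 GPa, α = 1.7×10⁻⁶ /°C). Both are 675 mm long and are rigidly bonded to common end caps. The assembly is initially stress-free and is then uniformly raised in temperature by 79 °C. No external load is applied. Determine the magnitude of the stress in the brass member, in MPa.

σ ≈ 65.6 MPa (compressive)

Equilibrium of a rigid end plate with no external load gives equal and opposite internal forces ±P in the two members. Since α_{brass} > α_{invar}, heating drives the brass into compression and the invar into tension.
Compatibility of the two members (thermal + elastic change equal): (α₁ − α₂)ΔT = P·[1/(A₁E₁) + 1/(A₂E₂)].
|α₁ − α₂|·ΔT = 17×10⁻⁶ × 79 = 0.001343.
1/(A₁E₁) + 1/(A₂E₂) = 1/(1450×106×10³) + 1/(925×142×10³) = 1.412×10⁻⁸ N⁻¹.
So P = 0.001343 / 1.412×10⁻⁸ = 95.12 kN.
σ_{brass} = P/A₁ = 95120/1450 = 65.6 MPa, compressive.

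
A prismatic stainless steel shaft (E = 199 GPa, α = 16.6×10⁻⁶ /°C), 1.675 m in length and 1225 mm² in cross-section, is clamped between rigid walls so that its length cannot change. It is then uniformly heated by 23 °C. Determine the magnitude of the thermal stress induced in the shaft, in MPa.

Because both ends are immovable the net strain is zero, and the suppressed thermal strain is αΔT = 16.6×10⁻⁶ × 23 = 381.8×10⁻⁶.
σ = EαΔT = 199×10³ × 16.6×10⁻⁶ × 23 = 75.98 MPa (compressive; the shaft is trying to expand).

σ ≈ 76 MPa (compressive)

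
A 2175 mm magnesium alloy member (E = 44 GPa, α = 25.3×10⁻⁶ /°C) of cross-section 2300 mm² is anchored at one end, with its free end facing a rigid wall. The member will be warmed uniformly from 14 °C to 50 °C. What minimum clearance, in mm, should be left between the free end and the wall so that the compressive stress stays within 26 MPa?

g ≈ 0.696 mm

With no wall the member would lengthen by αΔT L = 25.3×10⁻⁶ × 36 × 2175 = 1.981 mm.
At the allowable stress the elastic shortening the wall may impose is σL/E = 26 × 2175 / (44×10³) = 1.285 mm.
So the gap has to take up the difference, g_min = δ_free − σL/E = 1.981 − 1.285 = 0.6958 mm.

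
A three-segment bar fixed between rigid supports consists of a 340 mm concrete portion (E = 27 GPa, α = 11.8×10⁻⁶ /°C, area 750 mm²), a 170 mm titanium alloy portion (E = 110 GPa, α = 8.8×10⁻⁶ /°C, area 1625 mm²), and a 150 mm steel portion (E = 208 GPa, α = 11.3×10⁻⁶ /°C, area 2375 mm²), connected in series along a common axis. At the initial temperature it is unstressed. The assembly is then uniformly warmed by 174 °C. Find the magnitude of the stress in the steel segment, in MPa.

σ ≈ 29.2 MPa (compressive)

If the supports were absent, the total length change would be Σ αᵢΔT Lᵢ = 11.8×10⁻⁶×174×340 + 8.8×10⁻⁶×174×170 + 11.3×10⁻⁶×174×150 = 1.253 mm.
The walls prevent any net length change, so an axial force P (same in every segment) develops. Compatibility: P · Σ Lᵢ/(AᵢEᵢ) = δ_free.
Σ Lᵢ/(AᵢEᵢ) = 340/(750×27×10³) + 170/(1625×110×10³) + 150/(2375×208×10³) = 1.804×10⁻⁵ mm/N.
So P = 1.253 / 1.804×10⁻⁵ = 69.46 kN, compressive.
σ_{steel} = P / A = 69460 / 2375 = 29.24 MPa.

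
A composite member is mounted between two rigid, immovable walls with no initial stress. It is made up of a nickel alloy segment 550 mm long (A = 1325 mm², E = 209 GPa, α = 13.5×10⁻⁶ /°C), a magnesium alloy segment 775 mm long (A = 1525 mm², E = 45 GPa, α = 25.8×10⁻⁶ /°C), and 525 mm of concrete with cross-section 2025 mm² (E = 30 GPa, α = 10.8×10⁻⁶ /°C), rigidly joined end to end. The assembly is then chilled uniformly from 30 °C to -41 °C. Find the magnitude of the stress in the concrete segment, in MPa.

σ ≈ 52.9 MPa (tensile)

With the walls removed the bar would change length by δ_free = Σ αᵢΔT Lᵢ = 13.5×10⁻⁶×71×550 + 25.8×10⁻⁶×71×775 + 10.8×10⁻⁶×71×525 = 2.349 mm.
The rigid supports impose zero overall length change; the single axial force P common to all segments must satisfy P Σ Lᵢ/(AᵢEᵢ) = δ_free.
The series flexibility is Σ Lᵢ/(AᵢEᵢ) = 550/(1325×209×10³) + 775/(1525×45×10³) + 525/(2025×30×10³) = 2.192×10⁻⁵ mm/N.
So P = 2.349 / 2.192×10⁻⁵ = 107.2 kN, tensile.
σ_{concrete} = P / A = 107200 / 2025 = 52.93 MPa.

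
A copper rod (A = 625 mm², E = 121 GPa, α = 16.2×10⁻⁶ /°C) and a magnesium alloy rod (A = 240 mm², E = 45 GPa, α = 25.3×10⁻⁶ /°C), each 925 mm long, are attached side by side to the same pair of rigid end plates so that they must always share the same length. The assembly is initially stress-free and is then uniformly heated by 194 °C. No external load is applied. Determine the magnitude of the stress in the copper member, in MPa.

Equilibrium of a rigid end plate with no external load gives equal and opposite internal forces ±P in the two members. Since α_{magnesium alloy} > α_{copper}, heating drives the magnesium alloy into compression and the copper into tension.
Compatibility of the two members (thermal + elastic change equal): (α₁ − α₂)ΔT = P·[1/(A₁E₁) + 1/(A₂E₂)].
|α₁ − α₂|·ΔT = 9.1×10⁻⁶ × 194 = 0.001765.
1/(A₁E₁) + 1/(A₂E₂) = 1/(625×121×10³) + 1/(240×45×10³) = 1.058×10⁻⁷ N⁻¹.
So P = 0.001765 / 1.058×10⁻⁷ = 16.68 kN.
σ_{copper} = P/A₁ = 16680/625 = 26.69 MPa, tensile.

σ ≈ 26.7 MPa (tensile)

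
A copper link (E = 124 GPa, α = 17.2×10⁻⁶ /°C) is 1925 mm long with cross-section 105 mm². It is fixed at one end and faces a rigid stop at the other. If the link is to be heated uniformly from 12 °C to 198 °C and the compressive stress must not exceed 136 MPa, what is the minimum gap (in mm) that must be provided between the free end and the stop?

Free expansion if unrestrained: δ_free = αΔT L = 17.2×10⁻⁶ × 186 × 1925 = 6.158 mm.
A stress of 136 MPa corresponds to the wall pushing the link back by σL/E = 136×1925/(124×10³) = 2.111 mm.
So the gap has to take up the difference, g_min = δ_free − σL/E = 6.158 − 2.111 = 4.047 mm.

g ≈ 4.05 mm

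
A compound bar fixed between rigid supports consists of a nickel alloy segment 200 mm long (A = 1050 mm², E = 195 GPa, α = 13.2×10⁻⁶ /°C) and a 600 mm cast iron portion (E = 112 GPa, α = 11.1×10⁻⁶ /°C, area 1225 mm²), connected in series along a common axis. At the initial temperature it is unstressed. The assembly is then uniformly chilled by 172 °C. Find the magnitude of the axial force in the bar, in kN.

P ≈ 299 kN (tensile)

If the supports were absent, the total length change would be Σ αᵢΔT Lᵢ = 13.2×10⁻⁶×172×200 + 11.1×10⁻⁶×172×600 = 1.6 mm.
The walls prevent any net length change, so an axial force P (same in every segment) develops. Compatibility: P · Σ Lᵢ/(AᵢEᵢ) = δ_free.
The series flexibility is Σ Lᵢ/(AᵢEᵢ) = 200/(1050×195×10³) + 600/(1225×112×10³) = 5.35×10⁻⁶ mm/N.
So P = 1.6 / 5.35×10⁻⁶ = 299 kN, tensile.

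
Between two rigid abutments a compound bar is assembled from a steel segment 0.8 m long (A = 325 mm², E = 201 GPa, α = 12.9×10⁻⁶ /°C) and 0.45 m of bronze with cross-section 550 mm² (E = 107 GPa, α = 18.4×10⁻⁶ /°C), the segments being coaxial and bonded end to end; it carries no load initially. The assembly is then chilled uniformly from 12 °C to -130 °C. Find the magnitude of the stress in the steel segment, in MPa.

Free thermal contraction of the whole bar: Σ αᵢΔT Lᵢ = 12.9×10⁻⁶×142×800 + 18.4×10⁻⁶×142×450 = 2.641 mm.
The walls prevent any net length change, so an axial force P (same in every segment) develops. Compatibility: P · Σ Lᵢ/(AᵢEᵢ) = δ_free.
The series flexibility is Σ Lᵢ/(AᵢEᵢ) = 800/(325×201×10³) + 450/(550×107×10³) = 1.989×10⁻⁵ mm/N.
P = 2.641 / 1.989×10⁻⁵ = 132800 N = 132.8 kN, tensile.
σ_{steel} = P / A = 132800 / 325 = 408.5 MPa.

σ ≈ 409 MPa (tensile)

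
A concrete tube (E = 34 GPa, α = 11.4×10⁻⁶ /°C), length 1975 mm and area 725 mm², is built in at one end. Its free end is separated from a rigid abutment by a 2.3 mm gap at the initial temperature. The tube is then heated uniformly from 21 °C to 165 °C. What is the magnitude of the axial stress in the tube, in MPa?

σ ≈ 16.2 MPa (compressive)

Unrestrained expansion: δ_free = αΔT L = 11.4×10⁻⁶ × 144 × 1975 = 3.242 mm.
This exceeds the 2.3 mm gap, so the wall pushes back. The portion of expansion that must be recovered elastically is δ_free − gap = 3.242 − 2.3 = 0.9422 mm.
That suppressed elongation corresponds to σ = E·Δ/L = 34×10³ × 0.9422/1975 = 16.22 MPa.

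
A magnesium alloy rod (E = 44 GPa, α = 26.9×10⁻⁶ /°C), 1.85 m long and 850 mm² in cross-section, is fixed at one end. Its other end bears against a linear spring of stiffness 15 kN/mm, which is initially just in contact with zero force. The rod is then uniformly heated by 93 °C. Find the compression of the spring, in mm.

If the spring were absent the rod would lengthen by αΔT L = 26.9×10⁻⁶ × 93 × 1850 = 4.628 mm.
With a force P in the spring, the elastic change of the rod is PL/(AE) and that of the spring is P/k; compatibility requires their sum to equal δ_free.
So P = δ_free / [L/(AE) + 1/k] = 4.628 / [ 1850/(850×44×10³) + 1/(15×10³) ].
P = 4.628 / 0.0001161 = 39850 N.
Spring compression = P/k = 39850/(15×10³) = 2.657 mm.

δ ≈ 2.66 mm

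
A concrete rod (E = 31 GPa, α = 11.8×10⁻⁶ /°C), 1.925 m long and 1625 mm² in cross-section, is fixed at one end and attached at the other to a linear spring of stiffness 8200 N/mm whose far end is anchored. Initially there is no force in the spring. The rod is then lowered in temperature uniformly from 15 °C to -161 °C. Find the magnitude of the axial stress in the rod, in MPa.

Free thermal contraction: δ_free = αΔT L = 11.8×10⁻⁶ × 176 × 1925 = 3.998 mm.
Let P be the tensile force in the spring. The rod extends elastically by PL/(AE) and the spring stretches by P/k; together these equal δ_free.
So P = δ_free / [L/(AE) + 1/k] = 3.998 / [ 1925/(1625×31×10³) + 1/(8200) ].
P = 3.998 / 0.0001602 = 24960 N.
σ = P/A = 24960/1625 = 15.36 MPa.

σ ≈ 15.4 MPa (tensile)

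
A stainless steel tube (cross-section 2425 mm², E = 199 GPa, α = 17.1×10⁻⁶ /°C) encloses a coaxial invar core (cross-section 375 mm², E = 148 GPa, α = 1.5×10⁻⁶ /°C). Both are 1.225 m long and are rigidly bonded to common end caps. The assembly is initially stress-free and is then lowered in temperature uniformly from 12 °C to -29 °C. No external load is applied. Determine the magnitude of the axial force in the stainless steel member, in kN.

P ≈ 31.8 kN (tensile in the stainless steel)

The stainless steel has the larger α, so on cooling it would change length more than the invar if both were free. The rigid plates force a common final length, so the stainless steel is put into tension and the invar into compression, with equal and opposite forces P (no external load).
Equating the net (thermal + elastic) strains gives |α₁ − α₂|·ΔT = P·[1/(A₁E₁) + 1/(A₂E₂)].
|α₁ − α₂|·ΔT = 15.6×10⁻⁶ × 41 = 0.0006396.
1/(A₁E₁) + 1/(A₂E₂) = 1/(2425×199×10³) + 1/(375×148×10³) = 2.009×10⁻⁸ N⁻¹.
So P = 0.0006396 / 2.009×10⁻⁸ = 31.84 kN.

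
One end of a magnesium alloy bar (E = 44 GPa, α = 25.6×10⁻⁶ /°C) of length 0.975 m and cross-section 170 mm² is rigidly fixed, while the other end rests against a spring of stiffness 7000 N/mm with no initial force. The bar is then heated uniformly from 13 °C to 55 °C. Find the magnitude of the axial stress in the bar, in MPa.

σ ≈ 22.6 MPa (compressive)

The unrestrained thermal change is αΔT L = 25.6×10⁻⁶ × 42 × 975 = 1.048 mm.
Let P be the compressive force at the spring. The bar shortens elastically by PL/(AE) and the spring compresses by P/k; together these equal δ_free.
P [ L/(AE) + 1/k ] = δ_free → P [ 975/(170×44×10³) + 1/(7000) ] = 1.048.
P = 1.048 / 0.0002732 = 3837 N.
σ = P/A = 3837/170 = 22.57 MPa.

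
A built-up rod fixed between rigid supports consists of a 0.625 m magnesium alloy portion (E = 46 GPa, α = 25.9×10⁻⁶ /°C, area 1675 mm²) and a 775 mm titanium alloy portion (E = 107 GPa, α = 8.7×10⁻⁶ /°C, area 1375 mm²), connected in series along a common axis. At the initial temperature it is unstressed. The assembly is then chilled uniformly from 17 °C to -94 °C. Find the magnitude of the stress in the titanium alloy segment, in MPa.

Free thermal contraction of the whole bar: Σ αᵢΔT Lᵢ = 25.9×10⁻⁶×111×625 + 8.7×10⁻⁶×111×775 = 2.545 mm.
The rigid supports impose zero overall length change; the single axial force P common to all segments must satisfy P Σ Lᵢ/(AᵢEᵢ) = δ_free.
Σ Lᵢ/(AᵢEᵢ) = 625/(1675×46×10³) + 775/(1375×107×10³) = 1.338×10⁻⁵ mm/N.
P = 2.545 / 1.338×10⁻⁵ = 190200 N = 190.2 kN, tensile.
σ_{titanium alloy} = P / A = 190200 / 1375 = 138.4 MPa.

σ ≈ 138 MPa (tensile)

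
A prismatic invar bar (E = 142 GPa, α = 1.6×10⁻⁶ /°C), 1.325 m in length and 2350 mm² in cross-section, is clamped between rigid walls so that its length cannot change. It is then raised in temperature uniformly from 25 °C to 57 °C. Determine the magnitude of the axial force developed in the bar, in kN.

The ends cannot move, so σ = EαΔT = 142×10³ × 1.6×10⁻⁶ × 32 = 7.27 MPa.
P = AEαΔT = 2350 × 142×10³ × 1.6×10⁻⁶ × 32 = 17.09 kN (compressive).

P ≈ 17.1 kN (compressive)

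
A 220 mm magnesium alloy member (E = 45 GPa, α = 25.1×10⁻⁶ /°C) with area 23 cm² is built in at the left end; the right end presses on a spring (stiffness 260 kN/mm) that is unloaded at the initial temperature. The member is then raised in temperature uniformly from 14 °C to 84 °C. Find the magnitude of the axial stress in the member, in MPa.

If the spring were absent the member would lengthen by αΔT L = 25.1×10⁻⁶ × 70 × 220 = 0.3865 mm.
Let P be the compressive force at the spring. The member shortens elastically by PL/(AE) and the spring compresses by P/k; together these equal δ_free.
So P = δ_free / [L/(AE) + 1/k] = 0.3865 / [ 220/(2300×45×10³) + 1/(260×10³) ].
P = 0.3865 / 5.972×10⁻⁶ = 64730 N.
σ = P/A = 64730/2300 = 28.14 MPa.

σ ≈ 28.1 MPa (compressive)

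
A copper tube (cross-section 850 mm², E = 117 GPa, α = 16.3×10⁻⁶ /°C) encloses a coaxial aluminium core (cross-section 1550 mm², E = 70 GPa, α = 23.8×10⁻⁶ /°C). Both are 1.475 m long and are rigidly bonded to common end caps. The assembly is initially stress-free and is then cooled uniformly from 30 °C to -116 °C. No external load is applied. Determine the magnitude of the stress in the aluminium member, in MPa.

Equilibrium of a rigid end plate with no external load gives equal and opposite internal forces ±P in the two members. Since α_{aluminium} > α_{copper}, cooling drives the aluminium into tension and the copper into compression.
Equating the net (thermal + elastic) strains gives |α₁ − α₂|·ΔT = P·[1/(A₁E₁) + 1/(A₂E₂)].
|α₁ − α₂|·ΔT = 7.5×10⁻⁶ × 146 = 0.001095.
1/(A₁E₁) + 1/(A₂E₂) = 1/(850×117×10³) + 1/(1550×70×10³) = 1.927×10⁻⁸ N⁻¹.
So P = 0.001095 / 1.927×10⁻⁸ = 56.82 kN.
σ_{aluminium} = P/A₂ = 56820/1550 = 36.66 MPa, tensile.

σ ≈ 36.7 MPa (tensile)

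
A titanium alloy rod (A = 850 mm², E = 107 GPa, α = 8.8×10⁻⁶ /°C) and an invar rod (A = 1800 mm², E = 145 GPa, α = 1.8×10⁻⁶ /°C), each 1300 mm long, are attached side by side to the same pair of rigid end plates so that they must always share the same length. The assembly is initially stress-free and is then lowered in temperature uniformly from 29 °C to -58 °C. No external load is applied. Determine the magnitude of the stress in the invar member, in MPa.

σ ≈ 22.8 MPa (compressive)

Both members must finish at the same length. With the larger α, the titanium alloy tends to over-contract; the plates restrain it, putting the titanium alloy in tension and the invar in compression. With no external load the two internal forces are equal and opposite, magnitude P.
Setting the final lengths equal and cancelling L: (α₁ − α₂)ΔT = P/(A₁E₁) + P/(A₂E₂).
|α₁ − α₂|·ΔT = 7×10⁻⁶ × 87 = 0.000609.
1/(A₁E₁) + 1/(A₂E₂) = 1/(850×107×10³) + 1/(1800×145×10³) = 1.483×10⁻⁸ N⁻¹.
P = 0.000609 / 1.483×10⁻⁸ = 41080 N = 41.08 kN.
σ_{invar} = P/A₂ = 41080/1800 = 22.82 MPa, compressive.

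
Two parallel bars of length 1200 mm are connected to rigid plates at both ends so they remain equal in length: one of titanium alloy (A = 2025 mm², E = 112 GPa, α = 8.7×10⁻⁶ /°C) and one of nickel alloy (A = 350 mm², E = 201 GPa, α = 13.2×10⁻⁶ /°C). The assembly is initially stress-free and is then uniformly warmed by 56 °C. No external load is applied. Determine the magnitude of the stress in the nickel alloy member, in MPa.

σ ≈ 38.7 MPa (compressive)

The nickel alloy has the larger α, so on heating it would change length more than the titanium alloy if both were free. The rigid plates force a common final length, so the nickel alloy is put into compression and the titanium alloy into tension, with equal and opposite forces P (no external load).
Compatibility of the two members (thermal + elastic change equal): (α₁ − α₂)ΔT = P·[1/(A₁E₁) + 1/(A₂E₂)].
|α₁ − α₂|·ΔT = 4.5×10⁻⁶ × 56 = 0.000252.
1/(A₁E₁) + 1/(A₂E₂) = 1/(2025×112×10³) + 1/(350×201×10³) = 1.862×10⁻⁸ N⁻¹.
So P = 0.000252 / 1.862×10⁻⁸ = 13.53 kN.
σ_{nickel alloy} = P/A₂ = 13530/350 = 38.66 MPa, compressive.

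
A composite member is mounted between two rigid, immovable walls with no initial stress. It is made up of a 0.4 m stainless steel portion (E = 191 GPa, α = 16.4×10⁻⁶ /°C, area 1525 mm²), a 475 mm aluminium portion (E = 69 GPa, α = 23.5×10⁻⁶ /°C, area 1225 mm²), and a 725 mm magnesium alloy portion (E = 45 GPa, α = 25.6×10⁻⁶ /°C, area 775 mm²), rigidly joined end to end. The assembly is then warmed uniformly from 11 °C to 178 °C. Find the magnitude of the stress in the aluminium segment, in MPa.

σ ≈ 178 MPa (compressive)

Free thermal expansion of the whole bar: Σ αᵢΔT Lᵢ = 16.4×10⁻⁶×167×400 + 23.5×10⁻⁶×167×475 + 25.6×10⁻⁶×167×725 = 6.059 mm.
The walls prevent any net length change, so an axial force P (same in every segment) develops. Compatibility: P · Σ Lᵢ/(AᵢEᵢ) = δ_free.
The series flexibility is Σ Lᵢ/(AᵢEᵢ) = 400/(1525×191×10³) + 475/(1225×69×10³) + 725/(775×45×10³) = 2.778×10⁻⁵ mm/N.
So P = 6.059 / 2.778×10⁻⁵ = 218.1 kN, compressive.
σ_{aluminium} = P / A = 218100 / 1225 = 178 MPa.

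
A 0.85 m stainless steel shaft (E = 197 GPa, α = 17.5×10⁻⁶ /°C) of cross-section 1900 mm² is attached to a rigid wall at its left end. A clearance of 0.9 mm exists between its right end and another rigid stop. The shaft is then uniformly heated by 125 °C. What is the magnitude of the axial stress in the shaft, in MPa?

Free thermal elongation = αΔT L = 17.5×10⁻⁶ × 125 × 850 = 1.859 mm.
After closing the 0.9 mm clearance, 1.859 − 0.9 = 0.9594 mm of expansion remains to be suppressed by the wall.
That suppressed elongation corresponds to σ = E·Δ/L = 197×10³ × 0.9594/850 = 222.3 MPa.

σ ≈ 222 MPa (compressive)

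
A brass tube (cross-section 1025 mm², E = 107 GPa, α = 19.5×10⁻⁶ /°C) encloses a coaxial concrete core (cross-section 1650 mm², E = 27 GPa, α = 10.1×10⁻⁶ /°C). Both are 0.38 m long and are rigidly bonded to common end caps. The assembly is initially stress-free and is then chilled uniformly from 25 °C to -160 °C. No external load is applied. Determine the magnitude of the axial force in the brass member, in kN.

P ≈ 55.1 kN (tensile in the brass)

Equilibrium of a rigid end plate with no external load gives equal and opposite internal forces ±P in the two members. Since α_{brass} > α_{concrete}, cooling drives the brass into tension and the concrete into compression.
Setting the final lengths equal and cancelling L: (α₁ − α₂)ΔT = P/(A₁E₁) + P/(A₂E₂).
|α₁ − α₂|·ΔT = 9.4×10⁻⁶ × 185 = 0.001739.
1/(A₁E₁) + 1/(A₂E₂) = 1/(1025×107×10³) + 1/(1650×27×10³) = 3.156×10⁻⁸ N⁻¹.
P = 0.001739 / 3.156×10⁻⁸ = 55090 N = 55.09 kN.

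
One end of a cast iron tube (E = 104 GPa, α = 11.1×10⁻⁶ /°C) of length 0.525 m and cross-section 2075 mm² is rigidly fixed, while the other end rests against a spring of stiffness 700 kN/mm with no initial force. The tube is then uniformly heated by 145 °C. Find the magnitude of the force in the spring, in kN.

If the spring were absent the tube would lengthen by αΔT L = 11.1×10⁻⁶ × 145 × 525 = 0.845 mm.
Let P be the compressive force at the spring. The tube shortens elastically by PL/(AE) and the spring compresses by P/k; together these equal δ_free.
So P = δ_free / [L/(AE) + 1/k] = 0.845 / [ 525/(2075×104×10³) + 1/(700×10³) ].
P = 0.845 / 3.861×10⁻⁶ = 218800 N.

P ≈ 219 kN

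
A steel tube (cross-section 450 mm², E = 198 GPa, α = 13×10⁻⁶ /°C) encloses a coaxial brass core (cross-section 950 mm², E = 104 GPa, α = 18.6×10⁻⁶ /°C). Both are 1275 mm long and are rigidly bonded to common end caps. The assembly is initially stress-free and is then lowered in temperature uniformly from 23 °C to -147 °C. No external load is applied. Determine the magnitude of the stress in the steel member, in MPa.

σ ≈ 99.1 MPa (compressive)

The brass has the larger α, so on cooling it would change length more than the steel if both were free. The rigid plates force a common final length, so the brass is put into tension and the steel into compression, with equal and opposite forces P (no external load).
Equating the net (thermal + elastic) strains gives |α₁ − α₂|·ΔT = P·[1/(A₁E₁) + 1/(A₂E₂)].
|α₁ − α₂|·ΔT = 5.6×10⁻⁶ × 170 = 0.000952.
1/(A₁E₁) + 1/(A₂E₂) = 1/(450×198×10³) + 1/(950×104×10³) = 2.134×10⁻⁸ N⁻¹.
P = 0.000952 / 2.134×10⁻⁸ = 44600 N = 44.6 kN.
σ_{steel} = P/A₁ = 44600/450 = 99.11 MPa, compressive.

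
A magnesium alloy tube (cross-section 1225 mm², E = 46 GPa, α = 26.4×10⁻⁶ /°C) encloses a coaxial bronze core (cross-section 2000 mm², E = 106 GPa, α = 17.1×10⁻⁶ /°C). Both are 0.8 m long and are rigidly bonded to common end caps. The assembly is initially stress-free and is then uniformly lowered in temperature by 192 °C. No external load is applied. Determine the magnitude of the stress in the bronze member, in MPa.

σ ≈ 39.7 MPa (compressive)

Both members must finish at the same length. With the larger α, the magnesium alloy tends to over-contract; the plates restrain it, putting the magnesium alloy in tension and the bronze in compression. With no external load the two internal forces are equal and opposite, magnitude P.
Compatibility of the two members (thermal + elastic change equal): (α₁ − α₂)ΔT = P·[1/(A₁E₁) + 1/(A₂E₂)].
|α₁ − α₂|·ΔT = 9.3×10⁻⁶ × 192 = 0.001786.
1/(A₁E₁) + 1/(A₂E₂) = 1/(1225×46×10³) + 1/(2000×106×10³) = 2.246×10⁻⁸ N⁻¹.
P = 0.001786 / 2.246×10⁻⁸ = 79490 N = 79.49 kN.
σ_{bronze} = P/A₂ = 79490/2000 = 39.74 MPa, compressive.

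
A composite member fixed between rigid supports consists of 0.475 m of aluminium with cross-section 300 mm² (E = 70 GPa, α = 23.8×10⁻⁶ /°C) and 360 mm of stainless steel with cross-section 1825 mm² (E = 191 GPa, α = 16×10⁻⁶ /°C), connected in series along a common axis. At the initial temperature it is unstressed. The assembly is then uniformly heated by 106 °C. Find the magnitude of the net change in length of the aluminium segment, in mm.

|ΔL| ≈ 0.532 mm

If the supports were absent, the total length change would be Σ αᵢΔT Lᵢ = 23.8×10⁻⁶×106×475 + 16×10⁻⁶×106×360 = 1.809 mm.
The rigid supports impose zero overall length change; the single axial force P common to all segments must satisfy P Σ Lᵢ/(AᵢEᵢ) = δ_free.
The series flexibility is Σ Lᵢ/(AᵢEᵢ) = 475/(300×70×10³) + 360/(1825×191×10³) = 2.365×10⁻⁵ mm/N.
Hence P = δ_free / Σ(L/AE) = 1.809/2.365×10⁻⁵ = 76.48 kN (compressive).
For the aluminium segment, free thermal change = 23.8×10⁻⁶×106×475 = 1.198 mm and elastic change from P = 76480×475/(300×70×10³) = 1.73 mm; these oppose, so the net change is 0.532 mm (segment shortens).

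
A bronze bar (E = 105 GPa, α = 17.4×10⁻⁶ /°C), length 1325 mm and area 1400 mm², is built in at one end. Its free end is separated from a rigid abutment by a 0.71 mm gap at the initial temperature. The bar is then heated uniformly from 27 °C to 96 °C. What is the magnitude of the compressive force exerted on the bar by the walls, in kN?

P ≈ 97.7 kN

If the wall were absent the bar would grow by αΔT L = 17.4×10⁻⁶ × 69 × 1325 = 1.591 mm.
After closing the 0.71 mm clearance, 1.591 − 0.71 = 0.8808 mm of expansion remains to be suppressed by the wall.
That suppressed elongation corresponds to σ = E·Δ/L = 105×10³ × 0.8808/1325 = 69.8 MPa.
P = σA = 69.8 × 1400 = 97.72 kN.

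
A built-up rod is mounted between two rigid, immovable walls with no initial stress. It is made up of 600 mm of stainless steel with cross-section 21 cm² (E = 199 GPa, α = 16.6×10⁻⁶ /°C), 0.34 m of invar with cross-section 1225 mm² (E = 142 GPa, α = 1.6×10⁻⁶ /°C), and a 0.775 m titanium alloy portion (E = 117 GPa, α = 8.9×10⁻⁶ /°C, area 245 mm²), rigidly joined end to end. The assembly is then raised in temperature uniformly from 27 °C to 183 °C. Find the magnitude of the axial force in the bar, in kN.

Free thermal expansion of the whole bar: Σ αᵢΔT Lᵢ = 16.6×10⁻⁶×156×600 + 1.6×10⁻⁶×156×340 + 8.9×10⁻⁶×156×775 = 2.715 mm.
The walls prevent any net length change, so an axial force P (same in every segment) develops. Compatibility: P · Σ Lᵢ/(AᵢEᵢ) = δ_free.
The series flexibility is Σ Lᵢ/(AᵢEᵢ) = 600/(2100×199×10³) + 340/(1225×142×10³) + 775/(245×117×10³) = 3.043×10⁻⁵ mm/N.
P = 2.715 / 3.043×10⁻⁵ = 89220 N = 89.22 kN, compressive.

P ≈ 89.2 kN (compressive)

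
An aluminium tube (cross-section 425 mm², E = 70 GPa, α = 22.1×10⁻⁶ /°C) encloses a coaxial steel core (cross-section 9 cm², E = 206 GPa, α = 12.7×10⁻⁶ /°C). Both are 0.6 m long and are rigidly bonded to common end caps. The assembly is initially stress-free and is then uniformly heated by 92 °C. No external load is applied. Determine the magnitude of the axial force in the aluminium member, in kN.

The aluminium has the larger α, so on heating it would change length more than the steel if both were free. The rigid plates force a common final length, so the aluminium is put into compression and the steel into tension, with equal and opposite forces P (no external load).
Setting the final lengths equal and cancelling L: (α₁ − α₂)ΔT = P/(A₁E₁) + P/(A₂E₂).
|α₁ − α₂|·ΔT = 9.4×10⁻⁶ × 92 = 0.0008648.
1/(A₁E₁) + 1/(A₂E₂) = 1/(425×70×10³) + 1/(900×206×10³) = 3.901×10⁻⁸ N⁻¹.
P = 0.0008648 / 3.901×10⁻⁸ = 22170 N = 22.17 kN.

P ≈ 22.2 kN (compressive in the aluminium)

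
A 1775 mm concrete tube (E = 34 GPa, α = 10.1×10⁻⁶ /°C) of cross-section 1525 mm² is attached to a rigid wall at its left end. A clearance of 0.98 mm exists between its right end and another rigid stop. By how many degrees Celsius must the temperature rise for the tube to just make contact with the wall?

ΔT ≈ 54.7 °C

The gap closes when αΔT L = 0.98 mm, since the tube is still unstressed at that instant.
ΔT = 0.98 / (10.1×10⁻⁶ × 1775) = 54.66 °C.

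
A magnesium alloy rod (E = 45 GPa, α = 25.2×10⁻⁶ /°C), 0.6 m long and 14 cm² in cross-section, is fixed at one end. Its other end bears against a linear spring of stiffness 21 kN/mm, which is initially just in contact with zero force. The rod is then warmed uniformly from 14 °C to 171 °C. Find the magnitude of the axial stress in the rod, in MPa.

If the spring were absent the rod would lengthen by αΔT L = 25.2×10⁻⁶ × 157 × 600 = 2.374 mm.
Let P be the compressive force at the spring. The rod shortens elastically by PL/(AE) and the spring compresses by P/k; together these equal δ_free.
So P = δ_free / [L/(AE) + 1/k] = 2.374 / [ 600/(1400×45×10³) + 1/(21×10³) ].
P = 2.374 / 5.714×10⁻⁵ = 41540 N.
σ = P/A = 41540/1400 = 29.67 MPa.

σ ≈ 29.7 MPa (compressive)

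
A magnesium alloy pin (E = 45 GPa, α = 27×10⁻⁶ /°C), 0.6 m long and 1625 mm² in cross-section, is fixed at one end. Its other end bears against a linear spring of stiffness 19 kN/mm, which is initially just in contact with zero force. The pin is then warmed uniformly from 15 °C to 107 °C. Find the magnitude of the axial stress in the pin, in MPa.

Free thermal expansion: δ_free = αΔT L = 27×10⁻⁶ × 92 × 600 = 1.49 mm.
With a force P in the spring, the elastic change of the pin is PL/(AE) and that of the spring is P/k; compatibility requires their sum to equal δ_free.
P [ L/(AE) + 1/k ] = δ_free → P [ 600/(1625×45×10³) + 1/(19×10³) ] = 1.49.
P = 1.49 / 6.084×10⁻⁵ = 24500 N.
σ = P/A = 24500/1625 = 15.08 MPa.

σ ≈ 15.1 MPa (compressive)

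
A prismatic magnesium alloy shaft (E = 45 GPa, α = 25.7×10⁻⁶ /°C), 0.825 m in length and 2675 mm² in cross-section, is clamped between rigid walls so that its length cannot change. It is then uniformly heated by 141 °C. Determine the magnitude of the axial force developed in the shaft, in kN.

The ends cannot move, so σ = EαΔT = 45×10³ × 25.7×10⁻⁶ × 141 = 163.1 MPa.
Axial force P = σA = 163.1 × 2675 = 436200 N = 436.2 kN, compressive.

P ≈ 436 kN (compressive)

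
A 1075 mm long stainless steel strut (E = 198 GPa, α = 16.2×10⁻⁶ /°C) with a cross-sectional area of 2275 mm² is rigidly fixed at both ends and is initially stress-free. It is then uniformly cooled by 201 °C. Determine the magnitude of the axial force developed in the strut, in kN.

P ≈ 1470 kN (tensile)

With zero net strain, σ = E·αΔT = 198 GPa × 16.2×10⁻⁶ × 201 = 644.7 MPa.
Then P = σA = 644.7 × 2275 mm² = 1467 kN, tensile.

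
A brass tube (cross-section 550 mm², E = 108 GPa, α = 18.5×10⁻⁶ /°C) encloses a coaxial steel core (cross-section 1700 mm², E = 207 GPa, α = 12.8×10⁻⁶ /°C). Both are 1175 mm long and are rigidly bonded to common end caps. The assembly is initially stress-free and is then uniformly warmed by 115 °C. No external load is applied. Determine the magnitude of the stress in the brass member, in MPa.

σ ≈ 60.6 MPa (compressive)

The brass has the larger α, so on heating it would change length more than the steel if both were free. The rigid plates force a common final length, so the brass is put into compression and the steel into tension, with equal and opposite forces P (no external load).
Setting the final lengths equal and cancelling L: (α₁ − α₂)ΔT = P/(A₁E₁) + P/(A₂E₂).
|α₁ − α₂|·ΔT = 5.7×10⁻⁶ × 115 = 0.0006555.
1/(A₁E₁) + 1/(A₂E₂) = 1/(550×108×10³) + 1/(1700×207×10³) = 1.968×10⁻⁸ N⁻¹.
So P = 0.0006555 / 1.968×10⁻⁸ = 33.31 kN.
σ_{brass} = P/A₁ = 33310/550 = 60.57 MPa, compressive.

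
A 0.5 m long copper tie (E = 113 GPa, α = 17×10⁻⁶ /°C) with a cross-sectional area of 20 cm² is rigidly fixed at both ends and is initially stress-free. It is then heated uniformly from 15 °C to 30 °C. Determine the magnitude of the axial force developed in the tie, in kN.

P ≈ 57.6 kN (compressive)

With zero net strain, σ = E·αΔT = 113 GPa × 17×10⁻⁶ × 15 = 28.81 MPa.
Axial force P = σA = 28.81 × 2000 = 57630 N = 57.63 kN, compressive.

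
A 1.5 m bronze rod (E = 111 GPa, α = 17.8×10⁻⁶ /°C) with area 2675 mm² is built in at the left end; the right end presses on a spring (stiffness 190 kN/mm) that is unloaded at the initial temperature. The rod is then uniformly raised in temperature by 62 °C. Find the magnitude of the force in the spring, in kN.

P ≈ 160 kN

The unrestrained thermal change is αΔT L = 17.8×10⁻⁶ × 62 × 1500 = 1.655 mm.
Let P be the compressive force at the spring. The rod shortens elastically by PL/(AE) and the spring compresses by P/k; together these equal δ_free.
So P = δ_free / [L/(AE) + 1/k] = 1.655 / [ 1500/(2675×111×10³) + 1/(190×10³) ].
P = 1.655 / 1.031×10⁻⁵ = 160500 N.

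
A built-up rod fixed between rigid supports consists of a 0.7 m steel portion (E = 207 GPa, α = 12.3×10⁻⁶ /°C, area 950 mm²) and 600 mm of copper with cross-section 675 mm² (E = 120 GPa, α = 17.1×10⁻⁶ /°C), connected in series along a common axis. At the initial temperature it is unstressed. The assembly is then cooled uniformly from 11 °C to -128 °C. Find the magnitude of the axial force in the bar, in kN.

If the supports were absent, the total length change would be Σ αᵢΔT Lᵢ = 12.3×10⁻⁶×139×700 + 17.1×10⁻⁶×139×600 = 2.623 mm.
The rigid supports impose zero overall length change; the single axial force P common to all segments must satisfy P Σ Lᵢ/(AᵢEᵢ) = δ_free.
The series flexibility is Σ Lᵢ/(AᵢEᵢ) = 700/(950×207×10³) + 600/(675×120×10³) = 1.097×10⁻⁵ mm/N.
So P = 2.623 / 1.097×10⁻⁵ = 239.2 kN, tensile.

P ≈ 239 kN (tensile)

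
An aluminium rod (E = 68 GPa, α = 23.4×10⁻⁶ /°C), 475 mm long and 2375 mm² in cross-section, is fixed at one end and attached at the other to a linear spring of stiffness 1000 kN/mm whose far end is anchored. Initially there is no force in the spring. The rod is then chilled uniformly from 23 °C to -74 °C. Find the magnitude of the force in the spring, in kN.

Free thermal contraction: δ_free = αΔT L = 23.4×10⁻⁶ × 97 × 475 = 1.078 mm.
With a force P in the spring, the elastic change of the rod is PL/(AE) and that of the spring is P/k; compatibility requires their sum to equal δ_free.
So P = δ_free / [L/(AE) + 1/k] = 1.078 / [ 475/(2375×68×10³) + 1/(1000×10³) ].
P = 1.078 / 3.941×10⁻⁶ = 273600 N.

P ≈ 274 kN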